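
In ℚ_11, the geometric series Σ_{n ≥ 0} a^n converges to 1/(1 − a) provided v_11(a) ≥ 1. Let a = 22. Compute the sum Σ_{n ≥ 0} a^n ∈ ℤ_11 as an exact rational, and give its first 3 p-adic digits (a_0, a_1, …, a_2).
Σ a^n = 1/(1 − a) = -1/21;  first 3 digits = (1, 2, 4)

v_11(a) = 1 ≥ 1, so the series converges in ℤ_11 to 1/(1 − a) = 1/(1 − 22) = -1/21. Expand this rational in ℤ_11: compute digits iteratively via d_i = x_i mod 11, x_{i+1} = (x_i − d_i)/11. The first 3 digits are (1, 2, 4).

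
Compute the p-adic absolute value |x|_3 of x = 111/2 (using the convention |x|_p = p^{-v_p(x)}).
|111/2|_3 = 1/3

Step 1 — compute v_3(x) by factoring powers of 3 out of the numerator and denominator: v_3(111/2) = 1. Step 2 — apply |x|_p = p^{-v_p(x)} = 3^{-1} = 1/3.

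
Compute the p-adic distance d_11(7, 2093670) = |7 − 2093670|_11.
d_11(7, 2093670) = 1/161051

Step 1 — x − y = 7 − 2093670 = -2093663. Step 2 — v_11(-2093663) = 5 (factor: -2093663 = −(11^5 · 13); the sign does not affect v_p). Step 3 — |x − y|_11 = 11^{-5} = 1/161051.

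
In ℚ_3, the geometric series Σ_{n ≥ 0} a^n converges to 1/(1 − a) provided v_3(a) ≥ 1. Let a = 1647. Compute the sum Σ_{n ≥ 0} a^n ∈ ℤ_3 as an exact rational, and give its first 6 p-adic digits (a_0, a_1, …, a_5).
Σ a^n = 1/(1 − a) = -1/1646;  first 6 digits = (1, 0, 0, 1, 2, 0)

v_3(a) = 3 ≥ 1, so the series converges in ℤ_3 to 1/(1 − a) = 1/(1 − 1647) = -1/1646. Expand this rational in ℤ_3: compute digits iteratively via d_i = x_i mod 3, x_{i+1} = (x_i − d_i)/3. The first 6 digits are (1, 0, 0, 1, 2, 0).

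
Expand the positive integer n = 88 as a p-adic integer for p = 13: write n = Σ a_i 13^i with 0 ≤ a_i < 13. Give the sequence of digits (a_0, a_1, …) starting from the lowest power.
(a_0, a_1, …) = (10, 6)

Repeated division by 13 gives the digits low-to-high: 88 = 10 + 6·13^1. Digit sequence: (10, 6).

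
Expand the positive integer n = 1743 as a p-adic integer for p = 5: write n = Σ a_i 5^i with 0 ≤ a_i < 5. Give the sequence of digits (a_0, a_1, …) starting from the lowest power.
(a_0, a_1, …) = (3, 3, 4, 3, 2)

Repeated division by 5 gives the digits low-to-high: 1743 = 3 + 3·5^1 + 4·5^2 + 3·5^3 + 2·5^4. Digit sequence: (3, 3, 4, 3, 2).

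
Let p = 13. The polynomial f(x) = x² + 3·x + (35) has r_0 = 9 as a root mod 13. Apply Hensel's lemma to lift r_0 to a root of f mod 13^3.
r_2 = 139 (mod 2197)

Hensel: r_{i+1} = r_i − f(r_i)·(f′(r_i))^{-1} mod 13^{i+2}, f′(x) = 2x + 3. Iterate:
  r_0 = 9 (mod 13)
  r_1 = 139 (mod 169)
  r_2 = 139 (mod 2197)
Final: r = 139 satisfies f(r) ≡ 0 mod 13^3.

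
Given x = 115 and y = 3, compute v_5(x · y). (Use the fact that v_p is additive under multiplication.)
v_5(345) = 1

v_p(x) = 1 (factor: 115 = 5^1 · 23); v_p(y) = 0 (factor: 3 = 5^0 · 3). Additivity: v_p(xy) = v_p(x) + v_p(y) = 1 + 0 = 1. (Direct check: xy = 345 = 5^1 · (69).)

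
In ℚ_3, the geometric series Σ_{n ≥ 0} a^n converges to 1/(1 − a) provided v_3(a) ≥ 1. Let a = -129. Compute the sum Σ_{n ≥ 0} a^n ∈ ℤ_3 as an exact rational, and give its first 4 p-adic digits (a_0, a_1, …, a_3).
Σ a^n = 1/(1 − a) = 1/130;  first 4 digits = (1, 2, 1, 1)

v_3(a) = 1 ≥ 1, so the series converges in ℤ_3 to 1/(1 − a) = 1/(1 − (-129)) = 1/130. Expand this rational in ℤ_3: compute digits iteratively via d_i = x_i mod 3, x_{i+1} = (x_i − d_i)/3. The first 4 digits are (1, 2, 1, 1).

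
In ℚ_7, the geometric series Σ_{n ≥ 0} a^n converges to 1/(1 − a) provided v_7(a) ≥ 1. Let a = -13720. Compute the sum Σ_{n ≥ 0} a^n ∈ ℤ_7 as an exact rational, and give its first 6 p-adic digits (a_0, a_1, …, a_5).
Σ a^n = 1/(1 − a) = 1/13721;  first 6 digits = (1, 0, 0, 2, 1, 6)

v_7(a) = 3 ≥ 1, so the series converges in ℤ_7 to 1/(1 − a) = 1/(1 − (-13720)) = 1/13721. Expand this rational in ℤ_7: compute digits iteratively via d_i = x_i mod 7, x_{i+1} = (x_i − d_i)/7. The first 6 digits are (1, 0, 0, 2, 1, 6).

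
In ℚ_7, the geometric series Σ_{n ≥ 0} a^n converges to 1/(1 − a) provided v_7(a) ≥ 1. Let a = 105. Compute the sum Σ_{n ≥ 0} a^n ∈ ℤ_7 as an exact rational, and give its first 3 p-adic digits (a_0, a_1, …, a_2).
Σ a^n = 1/(1 − a) = -1/104;  first 3 digits = (1, 1, 3)

v_7(a) = 1 ≥ 1, so the series converges in ℤ_7 to 1/(1 − a) = 1/(1 − 105) = -1/104. Expand this rational in ℤ_7: compute digits iteratively via d_i = x_i mod 7, x_{i+1} = (x_i − d_i)/7. The first 3 digits are (1, 1, 3).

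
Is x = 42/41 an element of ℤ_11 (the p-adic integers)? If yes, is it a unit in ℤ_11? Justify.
x ∈ ℤ_11^× (unit); v_11(x) = 0

ℤ_11 = {x ∈ ℚ_11 : v_11(x) ≥ 0} and ℤ_11^× = {x ∈ ℤ_11 : v_11(x) = 0}. Here v_11(42/41) = v_11(num) − v_11(den) = 0; compare against these criteria.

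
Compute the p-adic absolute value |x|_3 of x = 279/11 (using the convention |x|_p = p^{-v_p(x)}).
|279/11|_3 = 1/9

Step 1 — compute v_3(x) by factoring powers of 3 out of the numerator and denominator: v_3(279/11) = 2. Step 2 — apply |x|_p = p^{-v_p(x)} = 3^{-2} = 1/9.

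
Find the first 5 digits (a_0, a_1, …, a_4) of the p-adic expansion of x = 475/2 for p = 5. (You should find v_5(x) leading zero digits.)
(a_0, …, a_4) = (0, 0, 2, 4, 2)

v_5(475/2) = 2, so a_0 = ... = a_1 = 0. Factor out: x = 5^2 · u with u = 19/2 a unit in ℤ_5. Expand u iteratively via a_{v+i} = u_i mod 5, u_{i+1} = (u_i − a_{v+i})/5:
  u_0 = 19/2;  a_2 = 2;  u_1 = (u_0 − 2)/5 = 3/2
  u_1 = 3/2;  a_3 = 4;  u_2 = (u_1 − 4)/5 = -1/2
  u_2 = -1/2;  a_4 = 2;  u_3 = (u_2 − 2)/5 = -1/2
Digits: (0, 0, 2, 4, 2).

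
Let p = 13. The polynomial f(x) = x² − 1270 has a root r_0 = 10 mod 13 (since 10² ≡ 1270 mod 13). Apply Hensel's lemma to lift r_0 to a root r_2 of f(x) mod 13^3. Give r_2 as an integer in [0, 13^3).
r_2 = 2012 (mod 2197)

Hensel's recurrence: r_{i+1} = r_i − f(r_i)·(f′(r_i))^{-1} mod 13^{i+2}, with f′(x) = 2x. Iterate:
  r_0 = 10 (mod 13)
  r_1 = 153 (mod 169)
  r_2 = 2012 (mod 2197)
Final: r_2 = 2012, and one checks f(r_2) ≡ 0 mod 13^3.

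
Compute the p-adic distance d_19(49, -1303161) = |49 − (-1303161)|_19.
d_19(49, -1303161) = 1/130321

Step 1 — x − y = 49 − (-1303161) = 1303210. Step 2 — v_19(1303210) = 4 (factor: 1303210 = (19^4 · 10); the sign does not affect v_p). Step 3 — |x − y|_19 = 19^{-4} = 1/130321.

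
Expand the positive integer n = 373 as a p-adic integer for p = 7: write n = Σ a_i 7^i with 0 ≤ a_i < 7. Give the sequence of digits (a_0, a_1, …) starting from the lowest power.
(a_0, a_1, …) = (2, 4, 0, 1)

Repeated division by 7 gives the digits low-to-high: 373 = 2 + 4·7^1 + 1·7^3. Digit sequence: (2, 4, 0, 1).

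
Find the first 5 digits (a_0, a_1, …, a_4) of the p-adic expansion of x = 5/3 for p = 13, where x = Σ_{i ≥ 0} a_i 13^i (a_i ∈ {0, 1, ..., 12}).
(a_0, …, a_4) = (6, 4, 4, 4, 4)

v_13(5/3) = 0 (numerator and denominator both coprime to 13), so x ∈ ℤ_13^×. Compute digits iteratively via a_i = x_i mod 13, x_{i+1} = (x_i − a_i)/13, with x_0 = x:
  x_0 = 5/3;  a_0 = 6;  x_1 = (x_0 − 6)/13 = -1/3
  x_1 = -1/3;  a_1 = 4;  x_2 = (x_1 − 4)/13 = -1/3
  x_2 = -1/3;  a_2 = 4;  x_3 = (x_2 − 4)/13 = -1/3
  x_3 = -1/3;  a_3 = 4;  x_4 = (x_3 − 4)/13 = -1/3
  x_4 = -1/3;  a_4 = 4;  x_5 = (x_4 − 4)/13 = -1/3
Digits: (6, 4, 4, 4, 4).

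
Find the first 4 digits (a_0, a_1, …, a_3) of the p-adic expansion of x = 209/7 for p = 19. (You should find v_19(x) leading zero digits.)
(a_0, …, a_3) = (0, 7, 16, 10)

v_19(209/7) = 1, so a_0 = ... = a_0 = 0. Factor out: x = 19^1 · u with u = 11/7 a unit in ℤ_19. Expand u iteratively via a_{v+i} = u_i mod 19, u_{i+1} = (u_i − a_{v+i})/19:
  u_0 = 11/7;  a_1 = 7;  u_1 = (u_0 − 7)/19 = -2/7
  u_1 = -2/7;  a_2 = 16;  u_2 = (u_1 − 16)/19 = -6/7
  u_2 = -6/7;  a_3 = 10;  u_3 = (u_2 − 10)/19 = -4/7
Digits: (0, 7, 16, 10).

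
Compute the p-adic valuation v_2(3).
v_2(3) = 0

v_2(n) is the largest exponent k such that 2^k divides n. Factor out: 3 = 2^0 · 3. (Sign doesn't affect v_p.) So v_2(3) = 0.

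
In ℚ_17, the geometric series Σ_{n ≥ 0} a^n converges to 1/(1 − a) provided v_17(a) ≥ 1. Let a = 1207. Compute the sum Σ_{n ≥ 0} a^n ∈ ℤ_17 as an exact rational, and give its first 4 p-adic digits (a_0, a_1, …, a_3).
Σ a^n = 1/(1 − a) = -1/1206;  first 4 digits = (1, 3, 13, 0)

v_17(a) = 1 ≥ 1, so the series converges in ℤ_17 to 1/(1 − a) = 1/(1 − 1207) = -1/1206. Expand this rational in ℤ_17: compute digits iteratively via d_i = x_i mod 17, x_{i+1} = (x_i − d_i)/17. The first 4 digits are (1, 3, 13, 0).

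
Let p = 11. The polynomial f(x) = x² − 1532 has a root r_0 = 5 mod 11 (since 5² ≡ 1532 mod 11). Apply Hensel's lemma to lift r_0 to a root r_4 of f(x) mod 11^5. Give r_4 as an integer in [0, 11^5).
r_4 = 22214 (mod 161051)

Hensel's recurrence: r_{i+1} = r_i − f(r_i)·(f′(r_i))^{-1} mod 11^{i+2}, with f′(x) = 2x. Iterate:
  r_0 = 5 (mod 11)
  r_1 = 71 (mod 121)
  r_2 = 918 (mod 1331)
  r_3 = 7573 (mod 14641)
  r_4 = 22214 (mod 161051)
Final: r_4 = 22214, and one checks f(r_4) ≡ 0 mod 11^5.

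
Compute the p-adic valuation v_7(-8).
v_7(-8) = 0

v_7(n) is the largest exponent k such that 7^k divides n. Factor out: -8 = -7^0 · 8. (Sign doesn't affect v_p.) So v_7(-8) = 0.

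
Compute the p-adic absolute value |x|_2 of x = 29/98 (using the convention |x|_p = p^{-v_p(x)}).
|29/98|_2 = 2

Step 1 — compute v_2(x) by factoring powers of 2 out of the numerator and denominator: v_2(29/98) = -1. Step 2 — apply |x|_p = p^{-v_p(x)} = 2^{1} = 2.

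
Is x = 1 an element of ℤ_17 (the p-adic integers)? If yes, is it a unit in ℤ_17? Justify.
x ∈ ℤ_17^× (unit); v_17(x) = 0

ℤ_17 = {x ∈ ℚ_17 : v_17(x) ≥ 0} and ℤ_17^× = {x ∈ ℤ_17 : v_17(x) = 0}. Here v_17(1) = v_17(num) − v_17(den) = 0; compare against these criteria.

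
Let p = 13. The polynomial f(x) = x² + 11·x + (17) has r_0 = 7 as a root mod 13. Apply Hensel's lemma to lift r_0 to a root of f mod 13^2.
r_1 = 150 (mod 169)

Hensel: r_{i+1} = r_i − f(r_i)·(f′(r_i))^{-1} mod 13^{i+2}, f′(x) = 2x + 11. Iterate:
  r_0 = 7 (mod 13)
  r_1 = 150 (mod 169)
Final: r = 150 satisfies f(r) ≡ 0 mod 13^2.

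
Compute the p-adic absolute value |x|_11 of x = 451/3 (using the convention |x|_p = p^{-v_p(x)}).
|451/3|_11 = 1/11

Step 1 — compute v_11(x) by factoring powers of 11 out of the numerator and denominator: v_11(451/3) = 1. Step 2 — apply |x|_p = p^{-v_p(x)} = 11^{-1} = 1/11.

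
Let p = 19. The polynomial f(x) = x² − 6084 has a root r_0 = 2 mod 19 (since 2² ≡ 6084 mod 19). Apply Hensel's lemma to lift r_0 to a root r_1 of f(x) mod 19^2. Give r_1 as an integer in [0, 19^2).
r_1 = 78 (mod 361)

Hensel's recurrence: r_{i+1} = r_i − f(r_i)·(f′(r_i))^{-1} mod 19^{i+2}, with f′(x) = 2x. Iterate:
  r_0 = 2 (mod 19)
  r_1 = 78 (mod 361)
Final: r_1 = 78, and one checks f(r_1) ≡ 0 mod 19^2.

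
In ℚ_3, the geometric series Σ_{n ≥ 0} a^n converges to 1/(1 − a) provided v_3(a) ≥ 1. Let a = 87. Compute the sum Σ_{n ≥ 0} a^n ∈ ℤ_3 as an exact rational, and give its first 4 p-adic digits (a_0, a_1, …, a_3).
Σ a^n = 1/(1 − a) = -1/86;  first 4 digits = (1, 2, 1, 0)

v_3(a) = 1 ≥ 1, so the series converges in ℤ_3 to 1/(1 − a) = 1/(1 − 87) = -1/86. Expand this rational in ℤ_3: compute digits iteratively via d_i = x_i mod 3, x_{i+1} = (x_i − d_i)/3. The first 4 digits are (1, 2, 1, 0).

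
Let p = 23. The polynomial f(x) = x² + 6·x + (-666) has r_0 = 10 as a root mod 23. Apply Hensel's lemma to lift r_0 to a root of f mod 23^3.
r_2 = 2471 (mod 12167)

Hensel: r_{i+1} = r_i − f(r_i)·(f′(r_i))^{-1} mod 23^{i+2}, f′(x) = 2x + 6. Iterate:
  r_0 = 10 (mod 23)
  r_1 = 355 (mod 529)
  r_2 = 2471 (mod 12167)
Final: r = 2471 satisfies f(r) ≡ 0 mod 23^3.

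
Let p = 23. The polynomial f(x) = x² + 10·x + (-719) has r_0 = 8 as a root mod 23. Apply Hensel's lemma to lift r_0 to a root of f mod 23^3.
r_2 = 905 (mod 12167)

Hensel: r_{i+1} = r_i − f(r_i)·(f′(r_i))^{-1} mod 23^{i+2}, f′(x) = 2x + 10. Iterate:
  r_0 = 8 (mod 23)
  r_1 = 376 (mod 529)
  r_2 = 905 (mod 12167)
Final: r = 905 satisfies f(r) ≡ 0 mod 23^3.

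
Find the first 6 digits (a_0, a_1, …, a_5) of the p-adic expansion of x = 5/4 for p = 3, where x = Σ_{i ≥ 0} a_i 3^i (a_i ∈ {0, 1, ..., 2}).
(a_0, …, a_5) = (2, 2, 0, 2, 0, 2)

v_3(5/4) = 0 (numerator and denominator both coprime to 3), so x ∈ ℤ_3^×. Compute digits iteratively via a_i = x_i mod 3, x_{i+1} = (x_i − a_i)/3, with x_0 = x:
  x_0 = 5/4;  a_0 = 2;  x_1 = (x_0 − 2)/3 = -1/4
  x_1 = -1/4;  a_1 = 2;  x_2 = (x_1 − 2)/3 = -3/4
  x_2 = -3/4;  a_2 = 0;  x_3 = (x_2 − 0)/3 = -1/4
  x_3 = -1/4;  a_3 = 2;  x_4 = (x_3 − 2)/3 = -3/4
  x_4 = -3/4;  a_4 = 0;  x_5 = (x_4 − 0)/3 = -1/4
  x_5 = -1/4;  a_5 = 2;  x_6 = (x_5 − 2)/3 = -3/4
Digits: (2, 2, 0, 2, 0, 2).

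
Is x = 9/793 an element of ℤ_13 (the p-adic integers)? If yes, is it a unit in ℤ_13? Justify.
x ∉ ℤ_13 (v_13(x) = -1 < 0)

ℤ_13 = {x ∈ ℚ_13 : v_13(x) ≥ 0} and ℤ_13^× = {x ∈ ℤ_13 : v_13(x) = 0}. Here v_13(9/793) = v_13(num) − v_13(den) = -1; compare against these criteria.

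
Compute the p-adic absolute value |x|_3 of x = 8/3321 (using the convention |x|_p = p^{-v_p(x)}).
|8/3321|_3 = 81

Step 1 — compute v_3(x) by factoring powers of 3 out of the numerator and denominator: v_3(8/3321) = -4. Step 2 — apply |x|_p = p^{-v_p(x)} = 3^{4} = 81.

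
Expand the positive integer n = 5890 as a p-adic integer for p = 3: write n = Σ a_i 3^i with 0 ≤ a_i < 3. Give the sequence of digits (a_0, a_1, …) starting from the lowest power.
(a_0, a_1, …) = (1, 1, 0, 2, 0, 0, 2, 2)

Repeated division by 3 gives the digits low-to-high: 5890 = 1 + 1·3^1 + 2·3^3 + 2·3^6 + 2·3^7. Digit sequence: (1, 1, 0, 2, 0, 0, 2, 2).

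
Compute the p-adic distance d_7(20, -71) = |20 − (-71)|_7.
d_7(20, -71) = 1/7

Step 1 — x − y = 20 − (-71) = 91. Step 2 — v_7(91) = 1 (factor: 91 = (7^1 · 13); the sign does not affect v_p). Step 3 — |x − y|_7 = 7^{-1} = 1/7.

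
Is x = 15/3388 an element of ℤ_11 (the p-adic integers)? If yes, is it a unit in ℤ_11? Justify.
x ∉ ℤ_11 (v_11(x) = -2 < 0)

ℤ_11 = {x ∈ ℚ_11 : v_11(x) ≥ 0} and ℤ_11^× = {x ∈ ℤ_11 : v_11(x) = 0}. Here v_11(15/3388) = v_11(num) − v_11(den) = -2; compare against these criteria.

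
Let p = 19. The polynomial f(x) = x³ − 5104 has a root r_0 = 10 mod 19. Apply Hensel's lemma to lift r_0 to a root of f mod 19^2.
r_1 = 67 (mod 361)

Hensel: r_{i+1} = r_i − f(r_i)/f′(r_i) mod 19^{i+2}, where f′(x) = 3x². Iterate:
  r_0 = 10 (mod 19)
  r_1 = 67 (mod 361)
Final: r = 67 with f(r) ≡ 0 mod 19^2.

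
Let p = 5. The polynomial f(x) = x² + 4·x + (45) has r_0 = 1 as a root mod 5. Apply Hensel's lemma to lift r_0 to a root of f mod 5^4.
r_3 = 201 (mod 625)

Hensel: r_{i+1} = r_i − f(r_i)·(f′(r_i))^{-1} mod 5^{i+2}, f′(x) = 2x + 4. Iterate:
  r_0 = 1 (mod 5)
  r_1 = 1 (mod 25)
  r_2 = 76 (mod 125)
  r_3 = 201 (mod 625)
Final: r = 201 satisfies f(r) ≡ 0 mod 5^4.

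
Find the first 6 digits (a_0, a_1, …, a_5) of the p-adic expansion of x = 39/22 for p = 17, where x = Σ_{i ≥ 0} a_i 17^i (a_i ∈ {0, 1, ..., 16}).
(a_0, …, a_5) = (1, 7, 5, 2, 13, 0)

v_17(39/22) = 0 (numerator and denominator both coprime to 17), so x ∈ ℤ_17^×. Compute digits iteratively via a_i = x_i mod 17, x_{i+1} = (x_i − a_i)/17, with x_0 = x:
  x_0 = 39/22;  a_0 = 1;  x_1 = (x_0 − 1)/17 = 1/22
  x_1 = 1/22;  a_1 = 7;  x_2 = (x_1 − 7)/17 = -9/22
  x_2 = -9/22;  a_2 = 5;  x_3 = (x_2 − 5)/17 = -7/22
  x_3 = -7/22;  a_3 = 2;  x_4 = (x_3 − 2)/17 = -3/22
  x_4 = -3/22;  a_4 = 13;  x_5 = (x_4 − 13)/17 = -17/22
  x_5 = -17/22;  a_5 = 0;  x_6 = (x_5 − 0)/17 = -1/22
Digits: (1, 7, 5, 2, 13, 0).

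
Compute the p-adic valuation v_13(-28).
v_13(-28) = 0

v_13(n) is the largest exponent k such that 13^k divides n. Factor out: -28 = -13^0 · 28. (Sign doesn't affect v_p.) So v_13(-28) = 0.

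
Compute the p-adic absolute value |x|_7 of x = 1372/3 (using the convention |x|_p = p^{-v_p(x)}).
|1372/3|_7 = 1/343

Step 1 — compute v_7(x) by factoring powers of 7 out of the numerator and denominator: v_7(1372/3) = 3. Step 2 — apply |x|_p = p^{-v_p(x)} = 7^{-3} = 1/343.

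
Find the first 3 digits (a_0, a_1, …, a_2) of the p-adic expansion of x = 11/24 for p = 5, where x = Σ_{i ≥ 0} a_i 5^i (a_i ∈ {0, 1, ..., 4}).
(a_0, …, a_2) = (4, 2, 3)

v_5(11/24) = 0 (numerator and denominator both coprime to 5), so x ∈ ℤ_5^×. Compute digits iteratively via a_i = x_i mod 5, x_{i+1} = (x_i − a_i)/5, with x_0 = x:
  x_0 = 11/24;  a_0 = 4;  x_1 = (x_0 − 4)/5 = -17/24
  x_1 = -17/24;  a_1 = 2;  x_2 = (x_1 − 2)/5 = -13/24
  x_2 = -13/24;  a_2 = 3;  x_3 = (x_2 − 3)/5 = -17/24
Digits: (4, 2, 3).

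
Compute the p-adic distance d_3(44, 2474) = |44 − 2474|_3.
d_3(44, 2474) = 1/243

Step 1 — x − y = 44 − 2474 = -2430. Step 2 — v_3(-2430) = 5 (factor: -2430 = −(3^5 · 10); the sign does not affect v_p). Step 3 — |x − y|_3 = 3^{-5} = 1/243.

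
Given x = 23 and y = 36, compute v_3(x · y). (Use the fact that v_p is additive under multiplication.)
v_3(828) = 2

v_p(x) = 0 (factor: 23 = 3^0 · 23); v_p(y) = 2 (factor: 36 = 3^2 · 4). Additivity: v_p(xy) = v_p(x) + v_p(y) = 0 + 2 = 2. (Direct check: xy = 828 = 3^2 · (92).)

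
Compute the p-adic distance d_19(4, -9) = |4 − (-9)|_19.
d_19(4, -9) = 1

Step 1 — x − y = 4 − (-9) = 13. Step 2 — v_19(13) = 0 (factor: 13 = (19^0 · 13); the sign does not affect v_p). Step 3 — |x − y|_19 = 19^{0} = 1.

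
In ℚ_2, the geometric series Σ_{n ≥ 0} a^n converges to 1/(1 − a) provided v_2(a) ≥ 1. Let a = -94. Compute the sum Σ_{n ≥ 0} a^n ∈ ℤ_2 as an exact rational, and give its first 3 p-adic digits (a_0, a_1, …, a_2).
Σ a^n = 1/(1 − a) = 1/95;  first 3 digits = (1, 1, 1)

v_2(a) = 1 ≥ 1, so the series converges in ℤ_2 to 1/(1 − a) = 1/(1 − (-94)) = 1/95. Expand this rational in ℤ_2: compute digits iteratively via d_i = x_i mod 2, x_{i+1} = (x_i − d_i)/2. The first 3 digits are (1, 1, 1).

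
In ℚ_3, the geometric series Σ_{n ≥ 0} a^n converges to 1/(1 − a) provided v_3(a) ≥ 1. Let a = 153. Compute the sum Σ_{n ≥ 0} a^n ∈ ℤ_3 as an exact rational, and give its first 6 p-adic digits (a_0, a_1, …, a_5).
Σ a^n = 1/(1 − a) = -1/152;  first 6 digits = (1, 0, 2, 2, 2, 0)

v_3(a) = 2 ≥ 1, so the series converges in ℤ_3 to 1/(1 − a) = 1/(1 − 153) = -1/152. Expand this rational in ℤ_3: compute digits iteratively via d_i = x_i mod 3, x_{i+1} = (x_i − d_i)/3. The first 6 digits are (1, 0, 2, 2, 2, 0).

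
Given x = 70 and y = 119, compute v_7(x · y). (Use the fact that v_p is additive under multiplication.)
v_7(8330) = 2

v_p(x) = 1 (factor: 70 = 7^1 · 10); v_p(y) = 1 (factor: 119 = 7^1 · 17). Additivity: v_p(xy) = v_p(x) + v_p(y) = 1 + 1 = 2. (Direct check: xy = 8330 = 7^2 · (170).)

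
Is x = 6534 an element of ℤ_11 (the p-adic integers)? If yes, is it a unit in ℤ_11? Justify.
x ∈ ℤ_11 but not a unit; v_11(x) = 2 > 0

ℤ_11 = {x ∈ ℚ_11 : v_11(x) ≥ 0} and ℤ_11^× = {x ∈ ℤ_11 : v_11(x) = 0}. Here v_11(6534) = v_11(num) − v_11(den) = 2; compare against these criteria.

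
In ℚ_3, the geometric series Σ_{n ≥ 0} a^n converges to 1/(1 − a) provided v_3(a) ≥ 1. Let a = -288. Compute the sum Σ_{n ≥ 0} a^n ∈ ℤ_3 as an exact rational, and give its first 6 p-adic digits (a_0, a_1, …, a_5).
Σ a^n = 1/(1 − a) = 1/289;  first 6 digits = (1, 0, 1, 1, 0, 1)

v_3(a) = 2 ≥ 1, so the series converges in ℤ_3 to 1/(1 − a) = 1/(1 − (-288)) = 1/289. Expand this rational in ℤ_3: compute digits iteratively via d_i = x_i mod 3, x_{i+1} = (x_i − d_i)/3. The first 6 digits are (1, 0, 1, 1, 0, 1).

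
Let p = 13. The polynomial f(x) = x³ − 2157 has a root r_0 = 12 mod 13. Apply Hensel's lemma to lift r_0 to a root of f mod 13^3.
r_2 = 155 (mod 2197)

Hensel: r_{i+1} = r_i − f(r_i)/f′(r_i) mod 13^{i+2}, where f′(x) = 3x². Iterate:
  r_0 = 12 (mod 13)
  r_1 = 155 (mod 169)
  r_2 = 155 (mod 2197)
Final: r = 155 with f(r) ≡ 0 mod 13^3.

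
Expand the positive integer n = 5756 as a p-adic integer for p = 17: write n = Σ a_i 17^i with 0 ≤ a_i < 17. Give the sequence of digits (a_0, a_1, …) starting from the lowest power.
(a_0, a_1, …) = (10, 15, 2, 1)

Repeated division by 17 gives the digits low-to-high: 5756 = 10 + 15·17^1 + 2·17^2 + 1·17^3. Digit sequence: (10, 15, 2, 1).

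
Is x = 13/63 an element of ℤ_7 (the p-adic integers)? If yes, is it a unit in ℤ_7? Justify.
x ∉ ℤ_7 (v_7(x) = -1 < 0)

ℤ_7 = {x ∈ ℚ_7 : v_7(x) ≥ 0} and ℤ_7^× = {x ∈ ℤ_7 : v_7(x) = 0}. Here v_7(13/63) = v_7(num) − v_7(den) = -1; compare against these criteria.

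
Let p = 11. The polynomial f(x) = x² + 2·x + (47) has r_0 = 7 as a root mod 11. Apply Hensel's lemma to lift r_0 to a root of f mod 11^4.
r_3 = 3131 (mod 14641)

Hensel: r_{i+1} = r_i − f(r_i)·(f′(r_i))^{-1} mod 11^{i+2}, f′(x) = 2x + 2. Iterate:
  r_0 = 7 (mod 11)
  r_1 = 106 (mod 121)
  r_2 = 469 (mod 1331)
  r_3 = 3131 (mod 14641)
Final: r = 3131 satisfies f(r) ≡ 0 mod 11^4.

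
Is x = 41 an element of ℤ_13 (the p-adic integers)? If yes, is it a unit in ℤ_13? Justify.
x ∈ ℤ_13^× (unit); v_13(x) = 0

ℤ_13 = {x ∈ ℚ_13 : v_13(x) ≥ 0} and ℤ_13^× = {x ∈ ℤ_13 : v_13(x) = 0}. Here v_13(41) = v_13(num) − v_13(den) = 0; compare against these criteria.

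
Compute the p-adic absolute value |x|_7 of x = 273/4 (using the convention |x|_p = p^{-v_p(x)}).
|273/4|_7 = 1/7

Step 1 — compute v_7(x) by factoring powers of 7 out of the numerator and denominator: v_7(273/4) = 1. Step 2 — apply |x|_p = p^{-v_p(x)} = 7^{-1} = 1/7.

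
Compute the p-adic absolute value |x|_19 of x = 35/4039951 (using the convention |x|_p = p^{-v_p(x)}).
|35/4039951|_19 = 130321

Step 1 — compute v_19(x) by factoring powers of 19 out of the numerator and denominator: v_19(35/4039951) = -4. Step 2 — apply |x|_p = p^{-v_p(x)} = 19^{4} = 130321.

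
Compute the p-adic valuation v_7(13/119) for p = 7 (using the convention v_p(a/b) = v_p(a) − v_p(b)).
v_7(13/119) = -1

Factor powers of 7 from the numerator and denominator of the reduced fraction: 13 = 7^0 · 13 and 119 = 7^1 · 17. Apply v_p(a/b) = v_p(a) − v_p(b): v_7(13/119) = 0 − 1 = -1.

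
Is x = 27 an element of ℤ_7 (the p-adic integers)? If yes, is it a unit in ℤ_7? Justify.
x ∈ ℤ_7^× (unit); v_7(x) = 0

ℤ_7 = {x ∈ ℚ_7 : v_7(x) ≥ 0} and ℤ_7^× = {x ∈ ℤ_7 : v_7(x) = 0}. Here v_7(27) = v_7(num) − v_7(den) = 0; compare against these criteria.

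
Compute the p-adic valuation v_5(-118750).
v_5(-118750) = 5

v_5(n) is the largest exponent k such that 5^k divides n. Factor out: -118750 = -5^5 · 38. (Sign doesn't affect v_p.) So v_5(-118750) = 5.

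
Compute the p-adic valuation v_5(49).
v_5(49) = 0

v_5(n) is the largest exponent k such that 5^k divides n. Factor out: 49 = 5^0 · 49. (Sign doesn't affect v_p.) So v_5(49) = 0.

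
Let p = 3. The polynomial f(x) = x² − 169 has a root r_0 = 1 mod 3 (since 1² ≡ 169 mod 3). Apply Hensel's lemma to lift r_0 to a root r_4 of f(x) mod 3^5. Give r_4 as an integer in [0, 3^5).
r_4 = 13 (mod 243)

Hensel's recurrence: r_{i+1} = r_i − f(r_i)·(f′(r_i))^{-1} mod 3^{i+2}, with f′(x) = 2x. Iterate:
  r_0 = 1 (mod 3)
  r_1 = 4 (mod 9)
  r_2 = 13 (mod 27)
  r_3 = 13 (mod 81)
  r_4 = 13 (mod 243)
Final: r_4 = 13, and one checks f(r_4) ≡ 0 mod 3^5.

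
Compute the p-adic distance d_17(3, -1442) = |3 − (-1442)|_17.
d_17(3, -1442) = 1/289

Step 1 — x − y = 3 − (-1442) = 1445. Step 2 — v_17(1445) = 2 (factor: 1445 = (17^2 · 5); the sign does not affect v_p). Step 3 — |x − y|_17 = 17^{-2} = 1/289.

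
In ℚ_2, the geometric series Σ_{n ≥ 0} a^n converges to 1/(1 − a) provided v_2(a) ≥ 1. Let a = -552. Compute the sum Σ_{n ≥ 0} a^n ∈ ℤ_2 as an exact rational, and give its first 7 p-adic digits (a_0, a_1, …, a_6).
Σ a^n = 1/(1 − a) = 1/553;  first 7 digits = (1, 0, 0, 1, 1, 0, 0)

v_2(a) = 3 ≥ 1, so the series converges in ℤ_2 to 1/(1 − a) = 1/(1 − (-552)) = 1/553. Expand this rational in ℤ_2: compute digits iteratively via d_i = x_i mod 2, x_{i+1} = (x_i − d_i)/2. The first 7 digits are (1, 0, 0, 1, 1, 0, 0).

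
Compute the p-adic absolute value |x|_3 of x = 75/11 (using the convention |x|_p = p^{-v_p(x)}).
|75/11|_3 = 1/3

Step 1 — compute v_3(x) by factoring powers of 3 out of the numerator and denominator: v_3(75/11) = 1. Step 2 — apply |x|_p = p^{-v_p(x)} = 3^{-1} = 1/3.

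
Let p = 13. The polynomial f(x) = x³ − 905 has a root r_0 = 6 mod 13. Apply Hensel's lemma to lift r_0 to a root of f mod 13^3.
r_2 = 1488 (mod 2197)

Hensel: r_{i+1} = r_i − f(r_i)/f′(r_i) mod 13^{i+2}, where f′(x) = 3x². Iterate:
  r_0 = 6 (mod 13)
  r_1 = 136 (mod 169)
  r_2 = 1488 (mod 2197)
Final: r = 1488 with f(r) ≡ 0 mod 13^3.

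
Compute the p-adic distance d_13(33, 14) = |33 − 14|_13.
d_13(33, 14) = 1

Step 1 — x − y = 33 − 14 = 19. Step 2 — v_13(19) = 0 (factor: 19 = (13^0 · 19); the sign does not affect v_p). Step 3 — |x − y|_13 = 13^{0} = 1.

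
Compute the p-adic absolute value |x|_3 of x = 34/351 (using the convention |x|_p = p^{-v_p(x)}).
|34/351|_3 = 27

Step 1 — compute v_3(x) by factoring powers of 3 out of the numerator and denominator: v_3(34/351) = -3. Step 2 — apply |x|_p = p^{-v_p(x)} = 3^{3} = 27.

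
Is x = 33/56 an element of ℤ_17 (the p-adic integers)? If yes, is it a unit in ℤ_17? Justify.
x ∈ ℤ_17^× (unit); v_17(x) = 0

ℤ_17 = {x ∈ ℚ_17 : v_17(x) ≥ 0} and ℤ_17^× = {x ∈ ℤ_17 : v_17(x) = 0}. Here v_17(33/56) = v_17(num) − v_17(den) = 0; compare against these criteria.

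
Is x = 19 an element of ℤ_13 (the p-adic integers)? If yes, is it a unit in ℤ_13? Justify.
x ∈ ℤ_13^× (unit); v_13(x) = 0

ℤ_13 = {x ∈ ℚ_13 : v_13(x) ≥ 0} and ℤ_13^× = {x ∈ ℤ_13 : v_13(x) = 0}. Here v_13(19) = v_13(num) − v_13(den) = 0; compare against these criteria.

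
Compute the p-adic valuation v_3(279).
v_3(279) = 2

v_3(n) is the largest exponent k such that 3^k divides n. Factor out: 279 = 3^2 · 31. (Sign doesn't affect v_p.) So v_3(279) = 2.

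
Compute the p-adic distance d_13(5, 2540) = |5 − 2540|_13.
d_13(5, 2540) = 1/169

Step 1 — x − y = 5 − 2540 = -2535. Step 2 — v_13(-2535) = 2 (factor: -2535 = −(13^2 · 15); the sign does not affect v_p). Step 3 — |x − y|_13 = 13^{-2} = 1/169.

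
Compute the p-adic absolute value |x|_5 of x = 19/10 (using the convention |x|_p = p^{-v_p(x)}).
|19/10|_5 = 5

Step 1 — compute v_5(x) by factoring powers of 5 out of the numerator and denominator: v_5(19/10) = -1. Step 2 — apply |x|_p = p^{-v_p(x)} = 5^{1} = 5.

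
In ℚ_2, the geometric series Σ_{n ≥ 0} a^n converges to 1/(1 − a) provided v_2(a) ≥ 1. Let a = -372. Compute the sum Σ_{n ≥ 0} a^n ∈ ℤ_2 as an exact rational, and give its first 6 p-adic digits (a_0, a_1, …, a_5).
Σ a^n = 1/(1 − a) = 1/373;  first 6 digits = (1, 0, 1, 1, 1, 0)

v_2(a) = 2 ≥ 1, so the series converges in ℤ_2 to 1/(1 − a) = 1/(1 − (-372)) = 1/373. Expand this rational in ℤ_2: compute digits iteratively via d_i = x_i mod 2, x_{i+1} = (x_i − d_i)/2. The first 6 digits are (1, 0, 1, 1, 1, 0).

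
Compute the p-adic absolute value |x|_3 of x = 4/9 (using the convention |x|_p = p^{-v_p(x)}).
|4/9|_3 = 9

Step 1 — compute v_3(x) by factoring powers of 3 out of the numerator and denominator: v_3(4/9) = -2. Step 2 — apply |x|_p = p^{-v_p(x)} = 3^{2} = 9.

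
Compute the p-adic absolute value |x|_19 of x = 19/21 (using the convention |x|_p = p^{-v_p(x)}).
|19/21|_19 = 1/19

Step 1 — compute v_19(x) by factoring powers of 19 out of the numerator and denominator: v_19(19/21) = 1. Step 2 — apply |x|_p = p^{-v_p(x)} = 19^{-1} = 1/19.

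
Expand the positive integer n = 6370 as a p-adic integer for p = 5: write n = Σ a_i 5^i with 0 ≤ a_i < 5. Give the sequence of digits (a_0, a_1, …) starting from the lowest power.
(a_0, a_1, …) = (0, 4, 4, 0, 0, 2)

Repeated division by 5 gives the digits low-to-high: 6370 = 4·5^1 + 4·5^2 + 2·5^5. Digit sequence: (0, 4, 4, 0, 0, 2).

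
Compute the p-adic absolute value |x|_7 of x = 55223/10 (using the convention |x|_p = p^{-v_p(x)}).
|55223/10|_7 = 1/2401

Step 1 — compute v_7(x) by factoring powers of 7 out of the numerator and denominator: v_7(55223/10) = 4. Step 2 — apply |x|_p = p^{-v_p(x)} = 7^{-4} = 1/2401.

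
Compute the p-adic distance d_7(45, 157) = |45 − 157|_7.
d_7(45, 157) = 1/7

Step 1 — x − y = 45 − 157 = -112. Step 2 — v_7(-112) = 1 (factor: -112 = −(7^1 · 16); the sign does not affect v_p). Step 3 — |x − y|_7 = 7^{-1} = 1/7.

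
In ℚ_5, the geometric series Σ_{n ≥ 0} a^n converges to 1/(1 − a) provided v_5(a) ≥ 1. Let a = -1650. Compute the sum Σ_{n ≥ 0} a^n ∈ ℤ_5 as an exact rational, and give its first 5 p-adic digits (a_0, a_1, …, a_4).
Σ a^n = 1/(1 − a) = 1/1651;  first 5 digits = (1, 0, 4, 1, 3)

v_5(a) = 2 ≥ 1, so the series converges in ℤ_5 to 1/(1 − a) = 1/(1 − (-1650)) = 1/1651. Expand this rational in ℤ_5: compute digits iteratively via d_i = x_i mod 5, x_{i+1} = (x_i − d_i)/5. The first 5 digits are (1, 0, 4, 1, 3).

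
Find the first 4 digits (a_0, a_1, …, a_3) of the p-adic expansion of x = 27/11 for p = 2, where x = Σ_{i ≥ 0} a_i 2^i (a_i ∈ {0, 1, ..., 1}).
(a_0, …, a_3) = (1, 0, 0, 0)

v_2(27/11) = 0 (numerator and denominator both coprime to 2), so x ∈ ℤ_2^×. Compute digits iteratively via a_i = x_i mod 2, x_{i+1} = (x_i − a_i)/2, with x_0 = x:
  x_0 = 27/11;  a_0 = 1;  x_1 = (x_0 − 1)/2 = 8/11
  x_1 = 8/11;  a_1 = 0;  x_2 = (x_1 − 0)/2 = 4/11
  x_2 = 4/11;  a_2 = 0;  x_3 = (x_2 − 0)/2 = 2/11
  x_3 = 2/11;  a_3 = 0;  x_4 = (x_3 − 0)/2 = 1/11
Digits: (1, 0, 0, 0).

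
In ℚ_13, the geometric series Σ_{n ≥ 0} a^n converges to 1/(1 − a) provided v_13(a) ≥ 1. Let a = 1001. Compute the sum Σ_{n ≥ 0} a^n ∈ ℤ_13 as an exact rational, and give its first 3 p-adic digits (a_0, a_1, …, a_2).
Σ a^n = 1/(1 − a) = -1/1000;  first 3 digits = (1, 12, 6)

v_13(a) = 1 ≥ 1, so the series converges in ℤ_13 to 1/(1 − a) = 1/(1 − 1001) = -1/1000. Expand this rational in ℤ_13: compute digits iteratively via d_i = x_i mod 13, x_{i+1} = (x_i − d_i)/13. The first 3 digits are (1, 12, 6).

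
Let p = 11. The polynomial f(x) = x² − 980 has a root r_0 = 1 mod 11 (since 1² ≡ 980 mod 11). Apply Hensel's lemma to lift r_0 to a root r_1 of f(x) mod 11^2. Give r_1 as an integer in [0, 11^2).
r_1 = 67 (mod 121)

Hensel's recurrence: r_{i+1} = r_i − f(r_i)·(f′(r_i))^{-1} mod 11^{i+2}, with f′(x) = 2x. Iterate:
  r_0 = 1 (mod 11)
  r_1 = 67 (mod 121)
Final: r_1 = 67, and one checks f(r_1) ≡ 0 mod 11^2.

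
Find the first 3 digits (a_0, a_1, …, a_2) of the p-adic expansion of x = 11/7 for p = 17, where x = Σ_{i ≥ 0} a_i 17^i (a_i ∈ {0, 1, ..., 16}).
(a_0, …, a_2) = (4, 12, 9)

v_17(11/7) = 0 (numerator and denominator both coprime to 17), so x ∈ ℤ_17^×. Compute digits iteratively via a_i = x_i mod 17, x_{i+1} = (x_i − a_i)/17, with x_0 = x:
  x_0 = 11/7;  a_0 = 4;  x_1 = (x_0 − 4)/17 = -1/7
  x_1 = -1/7;  a_1 = 12;  x_2 = (x_1 − 12)/17 = -5/7
  x_2 = -5/7;  a_2 = 9;  x_3 = (x_2 − 9)/17 = -4/7
Digits: (4, 12, 9).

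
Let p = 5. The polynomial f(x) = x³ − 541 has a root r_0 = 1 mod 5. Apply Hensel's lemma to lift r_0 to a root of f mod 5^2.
r_1 = 6 (mod 25)

Hensel: r_{i+1} = r_i − f(r_i)/f′(r_i) mod 5^{i+2}, where f′(x) = 3x². Iterate:
  r_0 = 1 (mod 5)
  r_1 = 6 (mod 25)
Final: r = 6 with f(r) ≡ 0 mod 5^2.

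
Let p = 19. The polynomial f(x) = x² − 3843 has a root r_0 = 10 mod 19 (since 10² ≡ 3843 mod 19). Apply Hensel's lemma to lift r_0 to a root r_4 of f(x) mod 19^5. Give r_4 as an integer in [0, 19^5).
r_4 = 1979506 (mod 2476099)

Hensel's recurrence: r_{i+1} = r_i − f(r_i)·(f′(r_i))^{-1} mod 19^{i+2}, with f′(x) = 2x. Iterate:
  r_0 = 10 (mod 19)
  r_1 = 143 (mod 361)
  r_2 = 4114 (mod 6859)
  r_3 = 24691 (mod 130321)
  r_4 = 1979506 (mod 2476099)
Final: r_4 = 1979506, and one checks f(r_4) ≡ 0 mod 19^5.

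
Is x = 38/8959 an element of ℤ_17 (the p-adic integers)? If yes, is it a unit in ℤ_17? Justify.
x ∉ ℤ_17 (v_17(x) = -2 < 0)

ℤ_17 = {x ∈ ℚ_17 : v_17(x) ≥ 0} and ℤ_17^× = {x ∈ ℤ_17 : v_17(x) = 0}. Here v_17(38/8959) = v_17(num) − v_17(den) = -2; compare against these criteria.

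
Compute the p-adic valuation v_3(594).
v_3(594) = 3

v_3(n) is the largest exponent k such that 3^k divides n. Factor out: 594 = 3^3 · 22. (Sign doesn't affect v_p.) So v_3(594) = 3.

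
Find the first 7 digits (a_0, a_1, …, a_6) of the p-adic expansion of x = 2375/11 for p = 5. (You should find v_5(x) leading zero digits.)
(a_0, …, a_6) = (0, 0, 0, 4, 0, 4, 1)

v_5(2375/11) = 3, so a_0 = ... = a_2 = 0. Factor out: x = 5^3 · u with u = 19/11 a unit in ℤ_5. Expand u iteratively via a_{v+i} = u_i mod 5, u_{i+1} = (u_i − a_{v+i})/5:
  u_0 = 19/11;  a_3 = 4;  u_1 = (u_0 − 4)/5 = -5/11
  u_1 = -5/11;  a_4 = 0;  u_2 = (u_1 − 0)/5 = -1/11
  u_2 = -1/11;  a_5 = 4;  u_3 = (u_2 − 4)/5 = -9/11
  u_3 = -9/11;  a_6 = 1;  u_4 = (u_3 − 1)/5 = -4/11
Digits: (0, 0, 0, 4, 0, 4, 1).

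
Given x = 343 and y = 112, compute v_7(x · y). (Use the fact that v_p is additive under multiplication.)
v_7(38416) = 4

v_p(x) = 3 (factor: 343 = 7^3 · 1); v_p(y) = 1 (factor: 112 = 7^1 · 16). Additivity: v_p(xy) = v_p(x) + v_p(y) = 3 + 1 = 4. (Direct check: xy = 38416 = 7^4 · (16).)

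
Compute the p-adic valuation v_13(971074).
v_13(971074) = 4

v_13(n) is the largest exponent k such that 13^k divides n. Factor out: 971074 = 13^4 · 34. (Sign doesn't affect v_p.) So v_13(971074) = 4.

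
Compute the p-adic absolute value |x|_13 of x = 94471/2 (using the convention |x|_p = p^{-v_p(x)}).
|94471/2|_13 = 1/2197

Step 1 — compute v_13(x) by factoring powers of 13 out of the numerator and denominator: v_13(94471/2) = 3. Step 2 — apply |x|_p = p^{-v_p(x)} = 13^{-3} = 1/2197.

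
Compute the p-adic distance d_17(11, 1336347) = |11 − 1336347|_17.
d_17(11, 1336347) = 1/83521

Step 1 — x − y = 11 − 1336347 = -1336336. Step 2 — v_17(-1336336) = 4 (factor: -1336336 = −(17^4 · 16); the sign does not affect v_p). Step 3 — |x − y|_17 = 17^{-4} = 1/83521.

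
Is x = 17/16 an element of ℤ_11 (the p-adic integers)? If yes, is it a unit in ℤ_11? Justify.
x ∈ ℤ_11^× (unit); v_11(x) = 0

ℤ_11 = {x ∈ ℚ_11 : v_11(x) ≥ 0} and ℤ_11^× = {x ∈ ℤ_11 : v_11(x) = 0}. Here v_11(17/16) = v_11(num) − v_11(den) = 0; compare against these criteria.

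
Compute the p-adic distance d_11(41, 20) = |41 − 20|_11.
d_11(41, 20) = 1

Step 1 — x − y = 41 − 20 = 21. Step 2 — v_11(21) = 0 (factor: 21 = (11^0 · 21); the sign does not affect v_p). Step 3 — |x − y|_11 = 11^{0} = 1.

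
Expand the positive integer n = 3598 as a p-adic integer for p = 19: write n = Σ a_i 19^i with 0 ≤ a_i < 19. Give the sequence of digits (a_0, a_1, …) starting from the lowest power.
(a_0, a_1, …) = (7, 18, 9)

Repeated division by 19 gives the digits low-to-high: 3598 = 7 + 18·19^1 + 9·19^2. Digit sequence: (7, 18, 9).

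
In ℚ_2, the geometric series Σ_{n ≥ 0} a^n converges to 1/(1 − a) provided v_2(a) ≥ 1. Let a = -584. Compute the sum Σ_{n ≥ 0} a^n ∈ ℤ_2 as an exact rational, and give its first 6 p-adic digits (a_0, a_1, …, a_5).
Σ a^n = 1/(1 − a) = 1/585;  first 6 digits = (1, 0, 0, 1, 1, 1)

v_2(a) = 3 ≥ 1, so the series converges in ℤ_2 to 1/(1 − a) = 1/(1 − (-584)) = 1/585. Expand this rational in ℤ_2: compute digits iteratively via d_i = x_i mod 2, x_{i+1} = (x_i − d_i)/2. The first 6 digits are (1, 0, 0, 1, 1, 1).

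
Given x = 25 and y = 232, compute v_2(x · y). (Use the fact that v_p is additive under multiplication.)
v_2(5800) = 3

v_p(x) = 0 (factor: 25 = 2^0 · 25); v_p(y) = 3 (factor: 232 = 2^3 · 29). Additivity: v_p(xy) = v_p(x) + v_p(y) = 0 + 3 = 3. (Direct check: xy = 5800 = 2^3 · (725).)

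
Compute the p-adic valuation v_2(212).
v_2(212) = 2

v_2(n) is the largest exponent k such that 2^k divides n. Factor out: 212 = 2^2 · 53. (Sign doesn't affect v_p.) So v_2(212) = 2.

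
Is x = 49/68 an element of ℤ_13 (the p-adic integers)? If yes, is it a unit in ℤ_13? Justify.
x ∈ ℤ_13^× (unit); v_13(x) = 0

ℤ_13 = {x ∈ ℚ_13 : v_13(x) ≥ 0} and ℤ_13^× = {x ∈ ℤ_13 : v_13(x) = 0}. Here v_13(49/68) = v_13(num) − v_13(den) = 0; compare against these criteria.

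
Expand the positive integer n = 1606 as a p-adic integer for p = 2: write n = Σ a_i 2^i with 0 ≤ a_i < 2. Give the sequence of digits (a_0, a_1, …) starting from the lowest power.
(a_0, a_1, …) = (0, 1, 1, 0, 0, 0, 1, 0, 0, 1, 1)

Repeated division by 2 gives the digits low-to-high: 1606 = 1·2^1 + 1·2^2 + 1·2^6 + 1·2^9 + 1·2^10. Digit sequence: (0, 1, 1, 0, 0, 0, 1, 0, 0, 1, 1).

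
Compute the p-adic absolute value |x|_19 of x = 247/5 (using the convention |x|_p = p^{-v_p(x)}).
|247/5|_19 = 1/19

Step 1 — compute v_19(x) by factoring powers of 19 out of the numerator and denominator: v_19(247/5) = 1. Step 2 — apply |x|_p = p^{-v_p(x)} = 19^{-1} = 1/19.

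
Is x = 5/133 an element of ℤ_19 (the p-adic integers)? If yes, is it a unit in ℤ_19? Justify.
x ∉ ℤ_19 (v_19(x) = -1 < 0)

ℤ_19 = {x ∈ ℚ_19 : v_19(x) ≥ 0} and ℤ_19^× = {x ∈ ℤ_19 : v_19(x) = 0}. Here v_19(5/133) = v_19(num) − v_19(den) = -1; compare against these criteria.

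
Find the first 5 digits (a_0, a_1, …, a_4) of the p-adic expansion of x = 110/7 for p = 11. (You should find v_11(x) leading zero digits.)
(a_0, …, a_4) = (0, 3, 3, 6, 1)

v_11(110/7) = 1, so a_0 = ... = a_0 = 0. Factor out: x = 11^1 · u with u = 10/7 a unit in ℤ_11. Expand u iteratively via a_{v+i} = u_i mod 11, u_{i+1} = (u_i − a_{v+i})/11:
  u_0 = 10/7;  a_1 = 3;  u_1 = (u_0 − 3)/11 = -1/7
  u_1 = -1/7;  a_2 = 3;  u_2 = (u_1 − 3)/11 = -2/7
  u_2 = -2/7;  a_3 = 6;  u_3 = (u_2 − 6)/11 = -4/7
  u_3 = -4/7;  a_4 = 1;  u_4 = (u_3 − 1)/11 = -1/7
Digits: (0, 3, 3, 6, 1).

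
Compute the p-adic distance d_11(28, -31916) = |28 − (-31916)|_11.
d_11(28, -31916) = 1/1331

Step 1 — x − y = 28 − (-31916) = 31944. Step 2 — v_11(31944) = 3 (factor: 31944 = (11^3 · 24); the sign does not affect v_p). Step 3 — |x − y|_11 = 11^{-3} = 1/1331.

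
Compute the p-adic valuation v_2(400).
v_2(400) = 4

v_2(n) is the largest exponent k such that 2^k divides n. Factor out: 400 = 2^4 · 25. (Sign doesn't affect v_p.) So v_2(400) = 4.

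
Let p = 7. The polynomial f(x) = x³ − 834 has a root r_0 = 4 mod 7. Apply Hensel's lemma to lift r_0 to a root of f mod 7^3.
r_2 = 214 (mod 343)

Hensel: r_{i+1} = r_i − f(r_i)/f′(r_i) mod 7^{i+2}, where f′(x) = 3x². Iterate:
  r_0 = 4 (mod 7)
  r_1 = 18 (mod 49)
  r_2 = 214 (mod 343)
Final: r = 214 with f(r) ≡ 0 mod 7^3.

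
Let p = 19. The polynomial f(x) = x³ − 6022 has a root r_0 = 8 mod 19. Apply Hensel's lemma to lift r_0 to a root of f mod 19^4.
r_3 = 63772 (mod 130321)

Hensel: r_{i+1} = r_i − f(r_i)/f′(r_i) mod 19^{i+2}, where f′(x) = 3x². Iterate:
  r_0 = 8 (mod 19)
  r_1 = 236 (mod 361)
  r_2 = 2041 (mod 6859)
  r_3 = 63772 (mod 130321)
Final: r = 63772 with f(r) ≡ 0 mod 19^4.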